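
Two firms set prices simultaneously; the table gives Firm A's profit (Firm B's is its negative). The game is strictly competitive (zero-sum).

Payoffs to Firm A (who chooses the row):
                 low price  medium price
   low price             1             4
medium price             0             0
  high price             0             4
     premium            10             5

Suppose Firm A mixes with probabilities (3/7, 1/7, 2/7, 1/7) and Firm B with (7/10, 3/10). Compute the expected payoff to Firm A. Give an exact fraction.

Against (7/10, 3/10), each row's expected payoff is low price: 19/10; medium price: 0; high price: 6/5; premium: 17/2.
Taking the (3/7, 1/7, 2/7, 1/7)-weighted average: (3/7)·(19/10) + (1/7)·(0) + (2/7)·(6/5) + (1/7)·(17/2) = 83/35.

83/35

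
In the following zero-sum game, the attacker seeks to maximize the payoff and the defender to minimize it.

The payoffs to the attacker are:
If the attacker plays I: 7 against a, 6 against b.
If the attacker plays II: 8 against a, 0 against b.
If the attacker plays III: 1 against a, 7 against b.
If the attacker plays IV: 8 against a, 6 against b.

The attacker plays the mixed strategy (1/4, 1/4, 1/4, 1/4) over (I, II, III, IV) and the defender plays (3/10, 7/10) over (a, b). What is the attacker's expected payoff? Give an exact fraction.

Against (3/10, 7/10), each row's expected payoff is I: 63/10; II: 12/5; III: 26/5; IV: 33/5.
Taking the (1/4, 1/4, 1/4, 1/4)-weighted average: (1/4)·(63/10) + (1/4)·(12/5) + (1/4)·(26/5) + (1/4)·(33/5) = 41/8.

41/8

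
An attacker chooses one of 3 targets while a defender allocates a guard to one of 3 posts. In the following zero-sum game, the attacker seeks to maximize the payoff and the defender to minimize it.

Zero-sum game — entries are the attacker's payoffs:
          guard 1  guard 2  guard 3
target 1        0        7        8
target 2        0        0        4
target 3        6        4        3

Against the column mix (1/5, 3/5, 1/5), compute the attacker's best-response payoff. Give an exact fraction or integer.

target 1: (0)·(1/5) + (7)·(3/5) + (8)·(1/5) = 29/5.
target 2: (0)·(1/5) + (0)·(3/5) + (4)·(1/5) = 4/5.
target 3: (6)·(1/5) + (4)·(3/5) + (3)·(1/5) = 21/5.
The best pure response is target 1 with expected payoff 29/5.

29/5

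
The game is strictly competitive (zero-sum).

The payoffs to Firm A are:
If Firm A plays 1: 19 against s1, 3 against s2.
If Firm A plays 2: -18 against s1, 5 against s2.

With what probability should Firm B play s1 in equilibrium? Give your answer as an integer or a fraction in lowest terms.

Row minima are 3 and -18, so Firm A's maximin is 3; column maxima are 19 and 5, so Firm B's minimax is 5. These differ, so the equilibrium is in mixed strategies.
Let Firm B play s1 with probability q. Firm A is indifferent when 19q + 3(1−q) = −18q + 5(1−q), giving q = 2/39.

2/39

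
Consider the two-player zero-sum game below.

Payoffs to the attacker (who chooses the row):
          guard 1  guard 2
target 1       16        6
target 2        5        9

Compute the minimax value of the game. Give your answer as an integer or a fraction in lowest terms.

Row minima are 6 and 5, so the attacker's maximin is 6; column maxima are 16 and 9, so the defender's minimax is 9. These differ, so the equilibrium is in mixed strategies.
Let the attacker play target 1 with probability p. The defender is indifferent when 16p + 5(1−p) = 6p + 9(1−p), giving p = 2/7.
Let the defender play guard 1 with probability q. The attacker is indifferent when 16q + 6(1−q) = 5q + 9(1−q), giving q = 3/14.
The value is 16·(3/14) + (6)·(11/14) = 57/7.

57/7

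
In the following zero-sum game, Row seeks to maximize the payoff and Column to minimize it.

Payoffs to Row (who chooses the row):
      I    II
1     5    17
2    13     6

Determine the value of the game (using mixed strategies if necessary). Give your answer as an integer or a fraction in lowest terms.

Row minima are 5 and 6, so Row's maximin is 6; column maxima are 13 and 17, so Column's minimax is 13. These differ, so the equilibrium is in mixed strategies.
Let Row play 1 with probability p. Column is indifferent when 5p + 13(1−p) = 17p + 6(1−p), giving p = 7/19.
Let Column play I with probability q. Row is indifferent when 5q + 17(1−q) = 13q + 6(1−q), giving q = 11/19.
The value is 5·(11/19) + (17)·(8/19) = 191/19.

191/19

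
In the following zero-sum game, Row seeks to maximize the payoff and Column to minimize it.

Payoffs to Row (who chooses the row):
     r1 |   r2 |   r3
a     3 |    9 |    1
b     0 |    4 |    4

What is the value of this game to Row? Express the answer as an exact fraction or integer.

Column r2 is strictly dominated by r1 for Column (it gives Row more in every row).
The remaining 2×2 game on (a, b) × (r1, r3) has no saddle point. Let Row play a with probability p; indifference gives 3p = p + 4(1−p), so p = 2/3.
Similarly Column's optimal q on r1 is 1/2, and the value is 3·(1/2) + (1)·(1/2) = 2.

2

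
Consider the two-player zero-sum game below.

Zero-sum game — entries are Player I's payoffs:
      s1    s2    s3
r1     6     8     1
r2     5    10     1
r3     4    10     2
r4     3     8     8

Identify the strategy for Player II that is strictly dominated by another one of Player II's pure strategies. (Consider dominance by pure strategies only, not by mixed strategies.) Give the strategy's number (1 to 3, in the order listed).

Player II prefers columns that give Player I less. Compare s2 with s1: 6 < 8, 5 < 10, 4 < 10, 3 < 8.
So s1 strictly dominates s2 for Player II; s2 is strictly dominated.

2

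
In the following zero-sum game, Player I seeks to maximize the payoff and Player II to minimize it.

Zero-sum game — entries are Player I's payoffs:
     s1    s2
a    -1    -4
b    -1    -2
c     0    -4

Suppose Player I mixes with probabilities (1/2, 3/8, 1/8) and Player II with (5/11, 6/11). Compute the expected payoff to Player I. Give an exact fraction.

-191/88

Against (5/11, 6/11), each row's expected payoff is a: -29/11; b: -17/11; c: -24/11.
Taking the (1/2, 3/8, 1/8)-weighted average: (1/2)·(-29/11) + (3/8)·(-17/11) + (1/8)·(-24/11) = -191/88.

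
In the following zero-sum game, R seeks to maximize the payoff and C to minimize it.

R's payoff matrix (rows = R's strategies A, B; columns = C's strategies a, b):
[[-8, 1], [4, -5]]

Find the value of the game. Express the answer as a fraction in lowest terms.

Row minima are -8 and -5, so R's maximin is -5; column maxima are 4 and 1, so C's minimax is 1. These differ, so the equilibrium is in mixed strategies.
Let R play A with probability p. C is indifferent when −8p + 4(1−p) = p − 5(1−p), giving p = 1/2.
Let C play a with probability q. R is indifferent when −8q + (1−q) = 4q − 5(1−q), giving q = 1/3.
The value is -8·(1/3) + (1)·(2/3) = -2.

-2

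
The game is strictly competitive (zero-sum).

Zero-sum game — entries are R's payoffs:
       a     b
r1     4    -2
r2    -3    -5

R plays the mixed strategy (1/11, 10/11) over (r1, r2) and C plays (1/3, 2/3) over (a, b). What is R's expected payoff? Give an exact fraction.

-130/33

Against (1/3, 2/3), each row's expected payoff is r1: 0; r2: -13/3.
Taking the (1/11, 10/11)-weighted average: (1/11)·(0) + (10/11)·(-13/3) = -130/33.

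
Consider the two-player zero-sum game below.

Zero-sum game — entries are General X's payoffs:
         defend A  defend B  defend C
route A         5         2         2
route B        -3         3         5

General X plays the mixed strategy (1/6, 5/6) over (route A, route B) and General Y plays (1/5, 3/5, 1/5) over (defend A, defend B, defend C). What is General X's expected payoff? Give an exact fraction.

Against (1/5, 3/5, 1/5), each row's expected payoff is route A: 13/5; route B: 11/5.
Taking the (1/6, 5/6)-weighted average: (1/6)·(13/5) + (5/6)·(11/5) = 34/15.

34/15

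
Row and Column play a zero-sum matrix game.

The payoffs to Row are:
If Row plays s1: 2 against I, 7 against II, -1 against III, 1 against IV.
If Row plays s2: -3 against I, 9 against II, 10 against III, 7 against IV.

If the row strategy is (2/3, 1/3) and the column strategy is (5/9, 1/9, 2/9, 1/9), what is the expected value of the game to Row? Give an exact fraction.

Against (5/9, 1/9, 2/9, 1/9), each row's expected payoff is s1: 16/9; s2: 7/3.
Taking the (2/3, 1/3)-weighted average: (2/3)·(16/9) + (1/3)·(7/3) = 53/27.

53/27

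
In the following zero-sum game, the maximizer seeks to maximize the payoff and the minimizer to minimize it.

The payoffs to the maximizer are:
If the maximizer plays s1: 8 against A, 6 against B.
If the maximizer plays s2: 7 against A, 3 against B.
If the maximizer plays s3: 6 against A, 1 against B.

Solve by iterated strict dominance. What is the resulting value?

6

Column A is strictly dominated by B for the minimizer (6<8, 3<7, 1<6); eliminate A.
Row s2 is strictly dominated by row s1 (6>3); eliminate s2.
Row s3 is strictly dominated by row s1 (6>1); eliminate s3.
Only (s1, B) remains, with payoff 6.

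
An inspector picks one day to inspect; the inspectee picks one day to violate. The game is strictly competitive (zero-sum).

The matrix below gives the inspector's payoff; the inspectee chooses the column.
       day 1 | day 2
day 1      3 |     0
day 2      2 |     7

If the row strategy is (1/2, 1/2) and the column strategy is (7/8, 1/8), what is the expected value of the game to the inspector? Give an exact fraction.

Against (7/8, 1/8), each row's expected payoff is day 1: 21/8; day 2: 21/8.
Taking the (1/2, 1/2)-weighted average: (1/2)·(21/8) + (1/2)·(21/8) = 21/8.

21/8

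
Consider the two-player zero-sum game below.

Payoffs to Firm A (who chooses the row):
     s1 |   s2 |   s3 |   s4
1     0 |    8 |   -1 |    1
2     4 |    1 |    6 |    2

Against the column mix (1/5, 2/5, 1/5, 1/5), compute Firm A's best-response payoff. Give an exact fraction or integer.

16/5

1: (0)·(1/5) + (8)·(2/5) + (-1)·(1/5) + (1)·(1/5) = 16/5.
2: (4)·(1/5) + (1)·(2/5) + (6)·(1/5) + (2)·(1/5) = 14/5.
The best pure response is 1 with expected payoff 16/5.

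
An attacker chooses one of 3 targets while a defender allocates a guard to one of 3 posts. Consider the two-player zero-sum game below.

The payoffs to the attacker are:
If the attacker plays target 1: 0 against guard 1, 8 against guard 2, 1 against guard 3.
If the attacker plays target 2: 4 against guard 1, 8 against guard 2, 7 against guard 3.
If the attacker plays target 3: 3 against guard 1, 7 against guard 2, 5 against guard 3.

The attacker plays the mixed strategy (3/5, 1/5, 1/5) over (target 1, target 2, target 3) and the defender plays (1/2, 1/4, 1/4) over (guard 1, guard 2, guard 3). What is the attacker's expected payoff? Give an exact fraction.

Against (1/2, 1/4, 1/4), each row's expected payoff is target 1: 9/4; target 2: 23/4; target 3: 9/2.
Taking the (3/5, 1/5, 1/5)-weighted average: (3/5)·(9/4) + (1/5)·(23/4) + (1/5)·(9/2) = 17/5.

17/5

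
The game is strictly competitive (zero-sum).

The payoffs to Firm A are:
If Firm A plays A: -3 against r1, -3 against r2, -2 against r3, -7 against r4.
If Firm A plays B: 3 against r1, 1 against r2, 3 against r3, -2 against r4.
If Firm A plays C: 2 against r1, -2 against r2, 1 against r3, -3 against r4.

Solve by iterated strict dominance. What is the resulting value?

-2

Column r2 is strictly dominated by r4 for Firm B (-7<-3, -2<1, -3<-2); eliminate r2.
Column r1 is strictly dominated by r4 for Firm B (-7<-3, -2<3, -3<2); eliminate r1.
Column r3 is strictly dominated by r4 for Firm B (-7<-2, -2<3, -3<1); eliminate r3.
Row C is strictly dominated by row B (-2>-3); eliminate C.
Row A is strictly dominated by row B (-2>-7); eliminate A.
Only (B, r4) remains, with payoff -2.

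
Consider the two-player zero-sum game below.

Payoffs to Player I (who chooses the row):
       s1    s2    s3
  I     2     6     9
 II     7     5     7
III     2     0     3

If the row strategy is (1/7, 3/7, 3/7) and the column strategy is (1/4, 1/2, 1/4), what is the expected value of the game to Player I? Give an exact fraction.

55/14

Against (1/4, 1/2, 1/4), each row's expected payoff is I: 23/4; II: 6; III: 5/4.
Taking the (1/7, 3/7, 3/7)-weighted average: (1/7)·(23/4) + (3/7)·(6) + (3/7)·(5/4) = 55/14.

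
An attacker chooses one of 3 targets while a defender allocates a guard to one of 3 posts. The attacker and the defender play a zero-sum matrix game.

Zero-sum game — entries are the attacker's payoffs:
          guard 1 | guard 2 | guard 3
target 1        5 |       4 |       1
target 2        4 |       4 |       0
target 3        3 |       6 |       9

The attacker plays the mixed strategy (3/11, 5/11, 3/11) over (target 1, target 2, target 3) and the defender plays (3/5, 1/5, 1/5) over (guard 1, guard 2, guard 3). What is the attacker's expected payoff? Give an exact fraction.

Against (3/5, 1/5, 1/5), each row's expected payoff is target 1: 4; target 2: 16/5; target 3: 24/5.
Taking the (3/11, 5/11, 3/11)-weighted average: (3/11)·(4) + (5/11)·(16/5) + (3/11)·(24/5) = 212/55.

212/55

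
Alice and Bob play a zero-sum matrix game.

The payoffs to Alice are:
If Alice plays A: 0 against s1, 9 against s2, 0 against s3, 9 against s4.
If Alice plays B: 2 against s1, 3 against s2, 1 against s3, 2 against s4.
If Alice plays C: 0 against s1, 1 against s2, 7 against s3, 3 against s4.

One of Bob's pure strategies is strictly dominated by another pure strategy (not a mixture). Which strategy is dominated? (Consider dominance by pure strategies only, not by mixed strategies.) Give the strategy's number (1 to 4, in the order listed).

Bob prefers columns that give Alice less. Compare s2 with s1: 0 < 9, 2 < 3, 0 < 1.
So s1 strictly dominates s2 for Bob; s2 is strictly dominated.

2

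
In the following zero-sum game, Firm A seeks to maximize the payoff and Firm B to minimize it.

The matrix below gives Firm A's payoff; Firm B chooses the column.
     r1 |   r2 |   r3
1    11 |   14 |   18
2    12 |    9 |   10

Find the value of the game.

23/2

Column r3 is strictly dominated by r2 for Firm B (it gives Firm A more in every row).
The remaining 2×2 game on (1, 2) × (r1, r2) has no saddle point. Let Firm A play 1 with probability p; indifference gives 11p + 12(1−p) = 14p + 9(1−p), so p = 1/2.
Similarly Firm B's optimal q on r1 is 5/6, and the value is 11·(5/6) + (14)·(1/6) = 23/2.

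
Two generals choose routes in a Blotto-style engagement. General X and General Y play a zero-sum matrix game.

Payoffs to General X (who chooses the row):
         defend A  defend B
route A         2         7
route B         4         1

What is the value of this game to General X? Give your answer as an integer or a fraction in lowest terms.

Row minima are 2 and 1, so General X's maximin is 2; column maxima are 4 and 7, so General Y's minimax is 4. These differ, so the equilibrium is in mixed strategies.
Let General X play route A with probability p. General Y is indifferent when 2p + 4(1−p) = 7p + (1−p), giving p = 3/8.
Let General Y play defend A with probability q. General X is indifferent when 2q + 7(1−q) = 4q + (1−q), giving q = 3/4.
The value is 2·(3/4) + (7)·(1/4) = 13/4.

13/4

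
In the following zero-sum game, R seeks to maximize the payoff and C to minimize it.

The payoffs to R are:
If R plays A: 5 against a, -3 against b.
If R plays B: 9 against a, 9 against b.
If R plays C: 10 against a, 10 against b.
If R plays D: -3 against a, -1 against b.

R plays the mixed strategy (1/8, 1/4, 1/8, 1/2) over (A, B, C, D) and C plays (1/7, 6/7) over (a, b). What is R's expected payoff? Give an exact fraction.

21/8

Against (1/7, 6/7), each row's expected payoff is A: -13/7; B: 9; C: 10; D: -9/7.
Taking the (1/8, 1/4, 1/8, 1/2)-weighted average: (1/8)·(-13/7) + (1/4)·(9) + (1/8)·(10) + (1/2)·(-9/7) = 21/8.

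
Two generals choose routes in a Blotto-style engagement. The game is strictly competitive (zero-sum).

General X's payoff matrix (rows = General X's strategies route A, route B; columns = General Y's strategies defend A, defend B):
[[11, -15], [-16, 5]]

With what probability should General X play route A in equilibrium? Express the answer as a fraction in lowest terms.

Row minima are -15 and -16, so General X's maximin is -15; column maxima are 11 and 5, so General Y's minimax is 5. These differ, so the equilibrium is in mixed strategies.
Let General X play route A with probability p. General Y is indifferent when 11p − 16(1−p) = −15p + 5(1−p), giving p = 21/47.

21/47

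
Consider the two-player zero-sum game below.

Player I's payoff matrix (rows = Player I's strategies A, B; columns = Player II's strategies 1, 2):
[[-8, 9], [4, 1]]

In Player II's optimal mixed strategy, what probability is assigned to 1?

Row minima are -8 and 1, so Player I's maximin is 1; column maxima are 4 and 9, so Player II's minimax is 4. These differ, so the equilibrium is in mixed strategies.
Let Player II play 1 with probability q. Player I is indifferent when −8q + 9(1−q) = 4q + (1−q), giving q = 2/5.

2/5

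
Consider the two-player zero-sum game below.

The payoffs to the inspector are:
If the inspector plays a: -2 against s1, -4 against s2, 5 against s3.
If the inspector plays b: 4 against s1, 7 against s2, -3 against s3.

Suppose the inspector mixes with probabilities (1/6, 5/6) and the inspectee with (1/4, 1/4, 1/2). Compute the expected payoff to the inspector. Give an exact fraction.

Against (1/4, 1/4, 1/2), each row's expected payoff is a: 1; b: 5/4.
Taking the (1/6, 5/6)-weighted average: (1/6)·(1) + (5/6)·(5/4) = 29/24.

29/24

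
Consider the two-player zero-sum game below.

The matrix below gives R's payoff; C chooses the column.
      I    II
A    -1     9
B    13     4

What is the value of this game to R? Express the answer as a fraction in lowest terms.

121/19

Row minima are -1 and 4, so R's maximin is 4; column maxima are 13 and 9, so C's minimax is 9. These differ, so the equilibrium is in mixed strategies.
Let R play A with probability p. C is indifferent when −p + 13(1−p) = 9p + 4(1−p), giving p = 9/19.
Let C play I with probability q. R is indifferent when −q + 9(1−q) = 13q + 4(1−q), giving q = 5/19.
The value is -1·(5/19) + (9)·(14/19) = 121/19.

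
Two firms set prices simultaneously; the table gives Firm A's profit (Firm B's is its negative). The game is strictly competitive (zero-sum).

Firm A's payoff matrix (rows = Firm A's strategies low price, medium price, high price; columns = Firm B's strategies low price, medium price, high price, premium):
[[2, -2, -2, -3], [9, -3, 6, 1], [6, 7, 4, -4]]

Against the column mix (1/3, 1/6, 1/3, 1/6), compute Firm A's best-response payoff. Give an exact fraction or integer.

14/3

low price: (2)·(1/3) + (-2)·(1/6) + (-2)·(1/3) + (-3)·(1/6) = -5/6.
medium price: (9)·(1/3) + (-3)·(1/6) + (6)·(1/3) + (1)·(1/6) = 14/3.
high price: (6)·(1/3) + (7)·(1/6) + (4)·(1/3) + (-4)·(1/6) = 23/6.
The best pure response is medium price with expected payoff 14/3.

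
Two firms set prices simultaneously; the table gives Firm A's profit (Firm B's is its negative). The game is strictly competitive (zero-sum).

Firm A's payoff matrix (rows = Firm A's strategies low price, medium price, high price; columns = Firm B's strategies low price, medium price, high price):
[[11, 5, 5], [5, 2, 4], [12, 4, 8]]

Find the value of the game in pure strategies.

Row minima: 5, 2, 4 → Firm A's maximin is 5.
Column maxima: 12, 5, 8 → Firm B's minimax is 5.
They coincide at (low price, medium price), so the value is 5.

5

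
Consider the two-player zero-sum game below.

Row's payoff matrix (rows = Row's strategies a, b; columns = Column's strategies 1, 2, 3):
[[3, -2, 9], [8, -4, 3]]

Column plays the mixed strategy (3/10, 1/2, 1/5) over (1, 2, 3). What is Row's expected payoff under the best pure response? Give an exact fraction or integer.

17/10

a: (3)·(3/10) + (-2)·(1/2) + (9)·(1/5) = 17/10.
b: (8)·(3/10) + (-4)·(1/2) + (3)·(1/5) = 1.
The best pure response is a with expected payoff 17/10.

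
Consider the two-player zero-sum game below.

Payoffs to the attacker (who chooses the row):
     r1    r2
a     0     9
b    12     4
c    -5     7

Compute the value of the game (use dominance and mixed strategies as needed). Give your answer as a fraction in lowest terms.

108/17

Row c is strictly dominated by row a, so the attacker never plays it.
The remaining 2×2 game on (a, b) × (r1, r2) has no saddle point. Let the attacker play a with probability p; indifference gives 12(1−p) = 9p + 4(1−p), so p = 8/17.
Similarly the defender's optimal q on r1 is 5/17, and the value is 0·(5/17) + (9)·(12/17) = 108/17.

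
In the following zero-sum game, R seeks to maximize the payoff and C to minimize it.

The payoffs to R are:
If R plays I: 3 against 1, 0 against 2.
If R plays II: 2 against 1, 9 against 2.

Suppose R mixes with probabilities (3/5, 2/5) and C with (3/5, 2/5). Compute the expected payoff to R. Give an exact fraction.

Against (3/5, 2/5), each row's expected payoff is I: 9/5; II: 24/5.
Taking the (3/5, 2/5)-weighted average: (3/5)·(9/5) + (2/5)·(24/5) = 3.

3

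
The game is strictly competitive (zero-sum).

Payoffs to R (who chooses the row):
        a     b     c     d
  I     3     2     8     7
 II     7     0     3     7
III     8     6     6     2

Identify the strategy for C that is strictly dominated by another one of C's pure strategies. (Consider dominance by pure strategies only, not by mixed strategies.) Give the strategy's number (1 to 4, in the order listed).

C prefers columns that give R less. Compare a with b: 2 < 3, 0 < 7, 6 < 8.
So b strictly dominates a for C; a is strictly dominated.

1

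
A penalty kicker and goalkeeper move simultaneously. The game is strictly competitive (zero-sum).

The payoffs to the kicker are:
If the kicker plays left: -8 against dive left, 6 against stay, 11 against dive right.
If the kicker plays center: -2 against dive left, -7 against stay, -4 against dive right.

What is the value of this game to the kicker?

Column dive right is strictly dominated by stay for the goalkeeper (it gives the kicker more in every row).
The remaining 2×2 game on (left, center) × (dive left, stay) has no saddle point. Let the kicker play left with probability p; indifference gives −8p − 2(1−p) = 6p − 7(1−p), so p = 5/19.
Similarly the goalkeeper's optimal q on dive left is 13/19, and the value is -8·(13/19) + (6)·(6/19) = -68/19.

-68/19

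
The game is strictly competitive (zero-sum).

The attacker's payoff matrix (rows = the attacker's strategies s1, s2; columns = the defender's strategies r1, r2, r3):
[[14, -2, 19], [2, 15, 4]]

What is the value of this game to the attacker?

214/29

Column r3 is strictly dominated by r1 for the defender (it gives the attacker more in every row).
The remaining 2×2 game on (s1, s2) × (r1, r2) has no saddle point. Let the attacker play s1 with probability p; indifference gives 14p + 2(1−p) = −2p + 15(1−p), so p = 13/29.
Similarly the defender's optimal q on r1 is 17/29, and the value is 14·(17/29) + (-2)·(12/29) = 214/29.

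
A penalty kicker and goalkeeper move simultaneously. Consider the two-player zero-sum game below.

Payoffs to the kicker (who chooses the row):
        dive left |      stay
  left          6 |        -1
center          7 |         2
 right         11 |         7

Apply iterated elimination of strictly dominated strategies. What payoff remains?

Column dive left is strictly dominated by stay for the goalkeeper (-1<6, 2<7, 7<11); eliminate dive left.
Row left is strictly dominated by row center (2>-1); eliminate left.
Row center is strictly dominated by row right (7>2); eliminate center.
Only (right, stay) remains, with payoff 7.

7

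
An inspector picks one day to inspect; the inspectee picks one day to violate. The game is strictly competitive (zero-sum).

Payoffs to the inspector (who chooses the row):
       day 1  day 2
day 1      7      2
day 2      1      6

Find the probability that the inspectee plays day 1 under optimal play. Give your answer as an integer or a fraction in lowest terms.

2/5

Row minima are 2 and 1, so the inspector's maximin is 2; column maxima are 7 and 6, so the inspectee's minimax is 6. These differ, so the equilibrium is in mixed strategies.
Let the inspectee play day 1 with probability q. The inspector is indifferent when 7q + 2(1−q) = q + 6(1−q), giving q = 2/5.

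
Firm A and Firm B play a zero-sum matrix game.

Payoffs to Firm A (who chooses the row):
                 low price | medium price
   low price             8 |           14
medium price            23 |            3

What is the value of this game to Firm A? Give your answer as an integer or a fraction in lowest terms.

149/13

Row minima are 8 and 3, so Firm A's maximin is 8; column maxima are 23 and 14, so Firm B's minimax is 14. These differ, so the equilibrium is in mixed strategies.
Let Firm A play low price with probability p. Firm B is indifferent when 8p + 23(1−p) = 14p + 3(1−p), giving p = 10/13.
Let Firm B play low price with probability q. Firm A is indifferent when 8q + 14(1−q) = 23q + 3(1−q), giving q = 11/26.
The value is 8·(11/26) + (14)·(15/26) = 149/13.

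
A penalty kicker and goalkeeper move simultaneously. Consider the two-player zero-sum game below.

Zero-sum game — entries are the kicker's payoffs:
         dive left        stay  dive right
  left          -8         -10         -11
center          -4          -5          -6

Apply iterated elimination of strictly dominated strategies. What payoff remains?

Column dive left is strictly dominated by stay for the goalkeeper (-10<-8, -5<-4); eliminate dive left.
Column stay is strictly dominated by dive right for the goalkeeper (-11<-10, -6<-5); eliminate stay.
Row left is strictly dominated by row center (-6>-11); eliminate left.
Only (center, dive right) remains, with payoff -6.

-6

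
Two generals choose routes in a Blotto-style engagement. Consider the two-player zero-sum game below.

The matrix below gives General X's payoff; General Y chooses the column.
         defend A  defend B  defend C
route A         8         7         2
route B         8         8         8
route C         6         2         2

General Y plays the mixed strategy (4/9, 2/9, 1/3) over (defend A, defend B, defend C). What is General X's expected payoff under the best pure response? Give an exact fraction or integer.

8

route A: (8)·(4/9) + (7)·(2/9) + (2)·(1/3) = 52/9.
route B: (8)·(4/9) + (8)·(2/9) + (8)·(1/3) = 8.
route C: (6)·(4/9) + (2)·(2/9) + (2)·(1/3) = 34/9.
The best pure response is route B with expected payoff 8.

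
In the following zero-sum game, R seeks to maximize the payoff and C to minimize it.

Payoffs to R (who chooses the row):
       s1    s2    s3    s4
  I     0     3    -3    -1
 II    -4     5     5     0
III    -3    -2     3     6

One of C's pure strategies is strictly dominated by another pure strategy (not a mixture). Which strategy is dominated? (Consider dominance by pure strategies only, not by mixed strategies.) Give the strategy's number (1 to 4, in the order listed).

C prefers columns that give R less. Compare s2 with s1: 0 < 3, -4 < 5, -3 < -2.
So s1 strictly dominates s2 for C; s2 is strictly dominated.

2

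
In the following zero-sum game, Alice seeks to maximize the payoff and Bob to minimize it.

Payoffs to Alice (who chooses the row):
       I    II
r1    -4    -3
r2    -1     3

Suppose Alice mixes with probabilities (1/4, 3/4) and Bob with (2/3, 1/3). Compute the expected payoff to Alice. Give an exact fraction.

Against (2/3, 1/3), each row's expected payoff is r1: -11/3; r2: 1/3.
Taking the (1/4, 3/4)-weighted average: (1/4)·(-11/3) + (3/4)·(1/3) = -2/3.

-2/3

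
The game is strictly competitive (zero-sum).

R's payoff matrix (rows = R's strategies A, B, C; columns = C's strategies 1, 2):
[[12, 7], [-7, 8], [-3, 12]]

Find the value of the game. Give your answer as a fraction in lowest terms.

Row B is strictly dominated by row C, so R never plays it.
The remaining 2×2 game on (A, C) × (1, 2) has no saddle point. Let R play A with probability p; indifference gives 12p − 3(1−p) = 7p + 12(1−p), so p = 3/4.
Similarly C's optimal q on 1 is 1/4, and the value is 12·(1/4) + (7)·(3/4) = 33/4.

33/4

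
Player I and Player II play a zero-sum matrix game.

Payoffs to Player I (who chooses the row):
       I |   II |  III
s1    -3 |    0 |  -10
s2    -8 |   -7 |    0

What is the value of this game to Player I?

Column II is strictly dominated by I for Player II (it gives Player I more in every row).
The remaining 2×2 game on (s1, s2) × (I, III) has no saddle point. Let Player I play s1 with probability p; indifference gives −3p − 8(1−p) = −10p, so p = 8/15.
Similarly Player II's optimal q on I is 2/3, and the value is -3·(2/3) + (-10)·(1/3) = -16/3.

-16/3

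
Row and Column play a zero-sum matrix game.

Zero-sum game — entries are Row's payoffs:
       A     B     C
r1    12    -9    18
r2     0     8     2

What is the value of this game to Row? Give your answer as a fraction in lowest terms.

Column C is strictly dominated by A for Column (it gives Row more in every row).
The remaining 2×2 game on (r1, r2) × (A, B) has no saddle point. Let Row play r1 with probability p; indifference gives 12p = −9p + 8(1−p), so p = 8/29.
Similarly Column's optimal q on A is 17/29, and the value is 12·(17/29) + (-9)·(12/29) = 96/29.

96/29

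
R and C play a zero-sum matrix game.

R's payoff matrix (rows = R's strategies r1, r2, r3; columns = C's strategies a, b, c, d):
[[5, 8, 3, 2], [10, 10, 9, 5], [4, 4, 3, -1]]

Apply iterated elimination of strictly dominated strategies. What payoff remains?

Row r3 is strictly dominated by row r2 (10>4, 10>4, 9>3, 5>-1); eliminate r3.
Column c is strictly dominated by d for C (2<3, 5<9); eliminate c.
Column b is strictly dominated by d for C (2<8, 5<10); eliminate b.
Column a is strictly dominated by d for C (2<5, 5<10); eliminate a.
Row r1 is strictly dominated by row r2 (5>2); eliminate r1.
Only (r2, d) remains, with payoff 5.

5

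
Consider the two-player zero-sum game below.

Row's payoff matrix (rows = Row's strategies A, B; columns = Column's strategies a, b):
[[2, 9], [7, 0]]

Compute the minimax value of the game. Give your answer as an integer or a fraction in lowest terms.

9/2

Row minima are 2 and 0, so Row's maximin is 2; column maxima are 7 and 9, so Column's minimax is 7. These differ, so the equilibrium is in mixed strategies.
Let Row play A with probability p. Column is indifferent when 2p + 7(1−p) = 9p, giving p = 1/2.
Let Column play a with probability q. Row is indifferent when 2q + 9(1−q) = 7q, giving q = 9/14.
The value is 2·(9/14) + (9)·(5/14) = 9/2.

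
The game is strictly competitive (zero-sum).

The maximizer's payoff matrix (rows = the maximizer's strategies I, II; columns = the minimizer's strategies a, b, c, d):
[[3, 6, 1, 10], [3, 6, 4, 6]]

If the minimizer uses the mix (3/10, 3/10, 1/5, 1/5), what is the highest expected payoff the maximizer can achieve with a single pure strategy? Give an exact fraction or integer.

I: (3)·(3/10) + (6)·(3/10) + (1)·(1/5) + (10)·(1/5) = 49/10.
II: (3)·(3/10) + (6)·(3/10) + (4)·(1/5) + (6)·(1/5) = 47/10.
The best pure response is I with expected payoff 49/10.

49/10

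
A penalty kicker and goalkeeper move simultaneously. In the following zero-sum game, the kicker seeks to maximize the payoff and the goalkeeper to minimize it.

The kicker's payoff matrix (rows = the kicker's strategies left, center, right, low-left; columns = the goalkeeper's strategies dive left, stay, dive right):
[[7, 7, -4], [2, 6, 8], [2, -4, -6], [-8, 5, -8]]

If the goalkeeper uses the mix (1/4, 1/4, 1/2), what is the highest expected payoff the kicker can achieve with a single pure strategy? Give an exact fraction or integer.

left: (7)·(1/4) + (7)·(1/4) + (-4)·(1/2) = 3/2.
center: (2)·(1/4) + (6)·(1/4) + (8)·(1/2) = 6.
right: (2)·(1/4) + (-4)·(1/4) + (-6)·(1/2) = -7/2.
low-left: (-8)·(1/4) + (5)·(1/4) + (-8)·(1/2) = -19/4.
The best pure response is center with expected payoff 6.

6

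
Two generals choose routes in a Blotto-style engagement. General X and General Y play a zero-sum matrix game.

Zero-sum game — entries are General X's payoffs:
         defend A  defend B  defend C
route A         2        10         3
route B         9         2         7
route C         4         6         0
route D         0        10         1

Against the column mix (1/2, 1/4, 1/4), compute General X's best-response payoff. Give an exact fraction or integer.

route A: (2)·(1/2) + (10)·(1/4) + (3)·(1/4) = 17/4.
route B: (9)·(1/2) + (2)·(1/4) + (7)·(1/4) = 27/4.
route C: (4)·(1/2) + (6)·(1/4) + (0)·(1/4) = 7/2.
route D: (0)·(1/2) + (10)·(1/4) + (1)·(1/4) = 11/4.
The best pure response is route B with expected payoff 27/4.

27/4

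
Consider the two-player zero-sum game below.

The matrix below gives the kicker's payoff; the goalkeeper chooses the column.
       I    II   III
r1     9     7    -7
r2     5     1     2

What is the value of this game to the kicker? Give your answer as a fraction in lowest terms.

Column I is strictly dominated by II for the goalkeeper (it gives the kicker more in every row).
The remaining 2×2 game on (r1, r2) × (II, III) has no saddle point. Let the kicker play r1 with probability p; indifference gives 7p + (1−p) = −7p + 2(1−p), so p = 1/15.
Similarly the goalkeeper's optimal q on II is 3/5, and the value is 7·(3/5) + (-7)·(2/5) = 7/5.

7/5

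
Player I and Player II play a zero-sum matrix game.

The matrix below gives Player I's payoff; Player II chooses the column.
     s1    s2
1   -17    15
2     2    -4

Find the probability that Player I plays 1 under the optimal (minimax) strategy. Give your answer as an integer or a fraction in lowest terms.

3/19

Row minima are -17 and -4, so Player I's maximin is -4; column maxima are 2 and 15, so Player II's minimax is 2. These differ, so the equilibrium is in mixed strategies.
Let Player I play 1 with probability p. Player II is indifferent when −17p + 2(1−p) = 15p − 4(1−p), giving p = 3/19.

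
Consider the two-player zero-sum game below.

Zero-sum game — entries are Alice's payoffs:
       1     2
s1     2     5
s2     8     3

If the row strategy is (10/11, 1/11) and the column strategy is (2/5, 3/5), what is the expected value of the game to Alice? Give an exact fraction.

Against (2/5, 3/5), each row's expected payoff is s1: 19/5; s2: 5.
Taking the (10/11, 1/11)-weighted average: (10/11)·(19/5) + (1/11)·(5) = 43/11.

43/11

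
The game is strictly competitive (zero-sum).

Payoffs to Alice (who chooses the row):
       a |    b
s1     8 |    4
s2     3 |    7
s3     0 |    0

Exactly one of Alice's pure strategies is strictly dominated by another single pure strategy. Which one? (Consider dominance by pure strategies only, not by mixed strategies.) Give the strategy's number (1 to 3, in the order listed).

3

Compare s3 with s1: 8 > 0, 4 > 0.
So s1 strictly dominates s3 for Alice; s3 is strictly dominated.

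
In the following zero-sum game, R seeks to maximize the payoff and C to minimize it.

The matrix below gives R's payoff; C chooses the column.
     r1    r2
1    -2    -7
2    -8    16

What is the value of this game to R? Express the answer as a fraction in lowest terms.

Row minima are -7 and -8, so R's maximin is -7; column maxima are -2 and 16, so C's minimax is -2. These differ, so the equilibrium is in mixed strategies.
Let R play 1 with probability p. C is indifferent when −2p − 8(1−p) = −7p + 16(1−p), giving p = 24/29.
Let C play r1 with probability q. R is indifferent when −2q − 7(1−q) = −8q + 16(1−q), giving q = 23/29.
The value is -2·(23/29) + (-7)·(6/29) = -88/29.

-88/29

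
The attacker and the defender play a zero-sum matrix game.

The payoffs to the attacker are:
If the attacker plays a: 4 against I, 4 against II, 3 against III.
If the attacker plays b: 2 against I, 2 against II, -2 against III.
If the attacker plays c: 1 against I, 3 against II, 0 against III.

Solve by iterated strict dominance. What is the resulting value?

3

Row b is strictly dominated by row a (4>2, 4>2, 3>-2); eliminate b.
Row c is strictly dominated by row a (4>1, 4>3, 3>0); eliminate c.
Column II is strictly dominated by III for the defender (3<4); eliminate II.
Column I is strictly dominated by III for the defender (3<4); eliminate I.
Only (a, III) remains, with payoff 3.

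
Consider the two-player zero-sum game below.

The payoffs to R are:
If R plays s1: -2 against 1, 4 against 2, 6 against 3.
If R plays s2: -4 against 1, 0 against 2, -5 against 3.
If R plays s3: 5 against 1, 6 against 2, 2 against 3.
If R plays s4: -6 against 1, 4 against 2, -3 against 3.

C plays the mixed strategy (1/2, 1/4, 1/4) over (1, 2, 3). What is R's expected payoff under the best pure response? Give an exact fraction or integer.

9/2

s1: (-2)·(1/2) + (4)·(1/4) + (6)·(1/4) = 3/2.
s2: (-4)·(1/2) + (0)·(1/4) + (-5)·(1/4) = -13/4.
s3: (5)·(1/2) + (6)·(1/4) + (2)·(1/4) = 9/2.
s4: (-6)·(1/2) + (4)·(1/4) + (-3)·(1/4) = -11/4.
The best pure response is s3 with expected payoff 9/2.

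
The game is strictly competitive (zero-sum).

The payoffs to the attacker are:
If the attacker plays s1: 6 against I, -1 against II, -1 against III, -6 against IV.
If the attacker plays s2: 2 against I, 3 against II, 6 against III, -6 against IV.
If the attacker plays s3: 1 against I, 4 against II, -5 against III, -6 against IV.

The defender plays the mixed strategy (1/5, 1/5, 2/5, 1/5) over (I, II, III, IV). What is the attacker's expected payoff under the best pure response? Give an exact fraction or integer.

s1: (6)·(1/5) + (-1)·(1/5) + (-1)·(2/5) + (-6)·(1/5) = -3/5.
s2: (2)·(1/5) + (3)·(1/5) + (6)·(2/5) + (-6)·(1/5) = 11/5.
s3: (1)·(1/5) + (4)·(1/5) + (-5)·(2/5) + (-6)·(1/5) = -11/5.
The best pure response is s2 with expected payoff 11/5.

11/5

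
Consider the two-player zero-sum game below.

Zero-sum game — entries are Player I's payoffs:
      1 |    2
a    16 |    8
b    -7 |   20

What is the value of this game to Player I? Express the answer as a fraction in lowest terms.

Row minima are 8 and -7, so Player I's maximin is 8; column maxima are 16 and 20, so Player II's minimax is 16. These differ, so the equilibrium is in mixed strategies.
Let Player I play a with probability p. Player II is indifferent when 16p − 7(1−p) = 8p + 20(1−p), giving p = 27/35.
Let Player II play 1 with probability q. Player I is indifferent when 16q + 8(1−q) = −7q + 20(1−q), giving q = 12/35.
The value is 16·(12/35) + (8)·(23/35) = 376/35.

376/35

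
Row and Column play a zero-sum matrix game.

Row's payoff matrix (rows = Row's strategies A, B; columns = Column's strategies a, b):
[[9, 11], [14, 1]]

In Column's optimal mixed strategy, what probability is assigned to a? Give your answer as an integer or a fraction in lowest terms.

Row minima are 9 and 1, so Row's maximin is 9; column maxima are 14 and 11, so Column's minimax is 11. These differ, so the equilibrium is in mixed strategies.
Let Column play a with probability q. Row is indifferent when 9q + 11(1−q) = 14q + (1−q), giving q = 2/3.

2/3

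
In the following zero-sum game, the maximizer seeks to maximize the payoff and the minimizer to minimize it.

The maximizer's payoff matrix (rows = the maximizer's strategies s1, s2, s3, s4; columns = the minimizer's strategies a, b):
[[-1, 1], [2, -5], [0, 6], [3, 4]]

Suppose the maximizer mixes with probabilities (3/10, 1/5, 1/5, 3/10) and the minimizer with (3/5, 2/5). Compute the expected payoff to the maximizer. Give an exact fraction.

Against (3/5, 2/5), each row's expected payoff is s1: -1/5; s2: -4/5; s3: 12/5; s4: 17/5.
Taking the (3/10, 1/5, 1/5, 3/10)-weighted average: (3/10)·(-1/5) + (1/5)·(-4/5) + (1/5)·(12/5) + (3/10)·(17/5) = 32/25.

32/25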